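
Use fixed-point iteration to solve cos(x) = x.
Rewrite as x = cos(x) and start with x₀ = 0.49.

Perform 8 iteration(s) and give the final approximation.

Equation: cos(x) = x
Fixed-point form: x = cos(x)
x₀ = 0.49

x_1 = g(0.490000) = 0.882333
x_2 = g(0.882333) = 0.635351
x_3 = g(0.635351) = 0.804863
x_4 = g(0.804863) = 0.693210
x_5 = g(0.693210) = 0.769199
x_6 = g(0.769199) = 0.718468
x_7 = g(0.718468) = 0.752815
x_8 = g(0.752815) = 0.729767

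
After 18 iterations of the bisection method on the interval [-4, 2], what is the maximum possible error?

Bisection error bound: |error| ≤ (b-a)/2^n
|error| ≤ (2 - (-4))/2^18 = 6/2^18
|error| ≤ 0.0000228882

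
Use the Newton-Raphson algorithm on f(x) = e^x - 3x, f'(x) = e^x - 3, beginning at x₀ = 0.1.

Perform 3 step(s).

f(x) = e^x - 3x
f'(x) = e^x - 3
x₀ = 0.1

Newton-Raphson formula: x_{n+1} = x_n - f(x_n)/f'(x_n)

Iteration 1:
  f(0.100000) = 0.805171
  f'(0.100000) = -1.894829
  x_1 = 0.100000 - 0.805171/(-1.894829) = 0.524931
Iteration 2:
  f(0.524931) = 0.115550
  f'(0.524931) = -1.309658
  x_2 = 0.524931 - 0.115550/(-1.309658) = 0.613160
Iteration 3:
  f(0.613160) = 0.006777
  f'(0.613160) = -1.153745
  x_3 = 0.613160 - 0.006777/(-1.153745) = 0.619033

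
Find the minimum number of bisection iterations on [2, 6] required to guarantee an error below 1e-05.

We need (b-a)/2^n ≤ 1e-05
(6 - 2)/2^n ≤ 1e-05
4/2^n ≤ 1e-05
2^n ≥ 400000
n ≥ log₂(400000) = 18.61
n ≥ 19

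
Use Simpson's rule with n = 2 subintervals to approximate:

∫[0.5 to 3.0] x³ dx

f(x) = x³
a = 0.5, b = 3.0, n = 2
h = (b - a)/n = 1.250000

Simpson's rule: (h/3)[f(x₀) + 4f(x₁) + 2f(x₂) + ... + f(xₙ)]

x_0 = 0.5000, f(x_0) = 0.125000, coefficient = 1
x_1 = 1.7500, f(x_1) = 5.359375, coefficient = 4
x_2 = 3.0000, f(x_2) = 27.000000, coefficient = 1

I ≈ (1.250000/3) × 48.562500 = 20.234375
Exact value: 20.234375
Error: 0.000000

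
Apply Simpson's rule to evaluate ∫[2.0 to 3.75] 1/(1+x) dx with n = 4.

f(x) = 1/(1+x)
a = 2.0, b = 3.75, n = 4
h = (b - a)/n = 0.437500

Simpson's rule: (h/3)[f(x₀) + 4f(x₁) + 2f(x₂) + ... + f(xₙ)]

x_0 = 2.0000, f(x_0) = 0.333333, coefficient = 1
x_1 = 2.4375, f(x_1) = 0.290909, coefficient = 4
x_2 = 2.8750, f(x_2) = 0.258065, coefficient = 2
x_3 = 3.3125, f(x_3) = 0.231884, coefficient = 4
x_4 = 3.7500, f(x_4) = 0.210526, coefficient = 1

I ≈ (0.437500/3) × 3.151161 = 0.459544
Exact value: 0.459532
Error: 0.000012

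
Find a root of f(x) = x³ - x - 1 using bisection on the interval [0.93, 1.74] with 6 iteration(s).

f(x) = x³ - x - 1
Initial interval: [0.93, 1.74]

Iteration 1:
  c_1 = (0.930000 + 1.740000)/2 = 1.335000
  f(c_1) = f(1.335000) = 0.044270
  f(a) × f(c) < 0, new interval: [0.930000, 1.335000]
Iteration 2:
  c_2 = (0.930000 + 1.335000)/2 = 1.132500
  f(c_2) = f(1.132500) = -0.680005
  f(a) × f(c) ≥ 0, new interval: [1.132500, 1.335000]
Iteration 3:
  c_3 = (1.132500 + 1.335000)/2 = 1.233750
  f(c_3) = f(1.233750) = -0.355811
  f(a) × f(c) ≥ 0, new interval: [1.233750, 1.335000]
Iteration 4:
  c_4 = (1.233750 + 1.335000)/2 = 1.284375
  f(c_4) = f(1.284375) = -0.165645
  f(a) × f(c) ≥ 0, new interval: [1.284375, 1.335000]
Iteration 5:
  c_5 = (1.284375 + 1.335000)/2 = 1.309687
  f(c_5) = f(1.309687) = -0.063205
  f(a) × f(c) ≥ 0, new interval: [1.309687, 1.335000]
Iteration 6:
  c_6 = (1.309687 + 1.335000)/2 = 1.322344
  f(c_6) = f(1.322344) = -0.010103
  f(a) × f(c) ≥ 0, new interval: [1.322344, 1.335000]

After 6 iteration(s), the approximation is c_6 = 1.322344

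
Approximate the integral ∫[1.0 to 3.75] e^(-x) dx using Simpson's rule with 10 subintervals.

f(x) = e^(-x)
a = 1.0, b = 3.75, n = 10
h = (b - a)/n = 0.275000

Simpson's rule: (h/3)[f(x₀) + 4f(x₁) + 2f(x₂) + ... + f(xₙ)]

x_0 = 1.0000, f(x_0) = 0.367879, coefficient = 1
x_1 = 1.2750, f(x_1) = 0.279431, coefficient = 4
x_2 = 1.5500, f(x_2) = 0.212248, coefficient = 2
x_3 = 1.8250, f(x_3) = 0.161218, coefficient = 4
x_4 = 2.1000, f(x_4) = 0.122456, coefficient = 2
x_5 = 2.3750, f(x_5) = 0.093014, coefficient = 4
x_6 = 2.6500, f(x_6) = 0.070651, coefficient = 2
x_7 = 2.9250, f(x_7) = 0.053665, coefficient = 4
x_8 = 3.2000, f(x_8) = 0.040762, coefficient = 2
x_9 = 3.4750, f(x_9) = 0.030962, coefficient = 4
x_10 = 3.7500, f(x_10) = 0.023518, coefficient = 1

I ≈ (0.275000/3) × 3.756791 = 0.344373
Exact value: 0.344362
Error: 0.000011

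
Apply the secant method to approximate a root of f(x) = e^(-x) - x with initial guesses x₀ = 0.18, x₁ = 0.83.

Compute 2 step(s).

f(x) = e^(-x) - x
x₀ = 0.18, x₁ = 0.83

Secant formula: x_{n+1} = x_n - f(x_n)(x_n - x_{n-1})/(f(x_n) - f(x_{n-1}))

Iteration 1:
  f(0.180000) = 0.655270
  f(0.830000) = -0.393951
  x_2 = 0.830000 - (-0.393951)×(0.830000 - 0.180000)/(-0.393951 - 0.655270)
       = 0.585945
Iteration 2:
  f(0.830000) = -0.393951
  f(0.585945) = -0.029365
  x_3 = 0.585945 - (-0.029365)×(0.585945 - 0.830000)/(-0.029365 - (-0.393951))
       = 0.566288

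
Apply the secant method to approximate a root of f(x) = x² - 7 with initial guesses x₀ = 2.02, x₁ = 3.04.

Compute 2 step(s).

f(x) = x² - 7
x₀ = 2.02, x₁ = 3.04

Secant formula: x_{n+1} = x_n - f(x_n)(x_n - x_{n-1})/(f(x_n) - f(x_{n-1}))

Iteration 1:
  f(2.020000) = -2.919600
  f(3.040000) = 2.241600
  x_2 = 3.040000 - 2.241600×(3.040000 - 2.020000)/(2.241600 - (-2.919600))
       = 2.596996
Iteration 2:
  f(3.040000) = 2.241600
  f(2.596996) = -0.255612
  x_3 = 2.596996 - (-0.255612)×(2.596996 - 3.040000)/(-0.255612 - 2.241600)
       = 2.642341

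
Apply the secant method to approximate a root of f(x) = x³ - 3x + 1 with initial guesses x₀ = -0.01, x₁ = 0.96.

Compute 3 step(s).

f(x) = x³ - 3x + 1
x₀ = -0.01, x₁ = 0.96

Secant formula: x_{n+1} = x_n - f(x_n)(x_n - x_{n-1})/(f(x_n) - f(x_{n-1}))

Iteration 1:
  f(-0.010000) = 1.029999
  f(0.960000) = -0.995264
  x_2 = 0.960000 - (-0.995264)×(0.960000 - (-0.010000))/(-0.995264 - 1.029999)
       = 0.483318
Iteration 2:
  f(0.960000) = -0.995264
  f(0.483318) = -0.337053
  x_3 = 0.483318 - (-0.337053)×(0.483318 - 0.960000)/(-0.337053 - (-0.995264))
       = 0.239222
Iteration 3:
  f(0.483318) = -0.337053
  f(0.239222) = 0.296025
  x_4 = 0.239222 - 0.296025×(0.239222 - 0.483318)/(0.296025 - (-0.337053))
       = 0.353360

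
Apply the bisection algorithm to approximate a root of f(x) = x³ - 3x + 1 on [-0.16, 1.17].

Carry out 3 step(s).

f(x) = x³ - 3x + 1
Initial interval: [-0.16, 1.17]

Iteration 1:
  c_1 = (-0.160000 + 1.170000)/2 = 0.505000
  f(c_1) = f(0.505000) = -0.386212
  f(a) × f(c) < 0, new interval: [-0.160000, 0.505000]
Iteration 2:
  c_2 = (-0.160000 + 0.505000)/2 = 0.172500
  f(c_2) = f(0.172500) = 0.487633
  f(a) × f(c) ≥ 0, new interval: [0.172500, 0.505000]
Iteration 3:
  c_3 = (0.172500 + 0.505000)/2 = 0.338750
  f(c_3) = f(0.338750) = 0.022622
  f(a) × f(c) ≥ 0, new interval: [0.338750, 0.505000]

After 3 iteration(s), the approximation is c_3 = 0.338750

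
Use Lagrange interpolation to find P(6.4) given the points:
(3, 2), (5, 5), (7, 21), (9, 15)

Lagrange interpolation formula:
P(x) = Σ yᵢ × Lᵢ(x)
where Lᵢ(x) = Π_{j≠i} (x - xⱼ)/(xᵢ - xⱼ)

L_0(6.4) = (6.4 - 5)/(3 - 5) × (6.4 - 7)/(3 - 7) × (6.4 - 9)/(3 - 9) = -0.045500
L_1(6.4) = (6.4 - 3)/(5 - 3) × (6.4 - 7)/(5 - 7) × (6.4 - 9)/(5 - 9) = 0.331500
L_2(6.4) = (6.4 - 3)/(7 - 3) × (6.4 - 5)/(7 - 5) × (6.4 - 9)/(7 - 9) = 0.773500
L_3(6.4) = (6.4 - 3)/(9 - 3) × (6.4 - 5)/(9 - 5) × (6.4 - 7)/(9 - 7) = -0.059500

P(6.4) = 2×L_0(6.4) + 5×L_1(6.4) + 21×L_2(6.4) + 15×L_3(6.4)
P(6.4) = 16.917500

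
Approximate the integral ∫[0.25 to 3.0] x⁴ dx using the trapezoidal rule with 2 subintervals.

f(x) = x⁴
a = 0.25, b = 3.0, n = 2
h = (b - a)/n = 1.375000

Trapezoidal rule: (h/2)[f(x₀) + 2f(x₁) + 2f(x₂) + ... + f(xₙ)]

x_0 = 0.2500, f(x_0) = 0.003906, coefficient = 1
x_1 = 1.6250, f(x_1) = 6.972900, coefficient = 2
x_2 = 3.0000, f(x_2) = 81.000000, coefficient = 1

I ≈ (1.375000/2) × 94.949707 = 65.277924
Exact value: 48.599805
Error: 16.678119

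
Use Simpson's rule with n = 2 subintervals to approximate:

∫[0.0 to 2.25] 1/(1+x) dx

f(x) = 1/(1+x)
a = 0.0, b = 2.25, n = 2
h = (b - a)/n = 1.125000

Simpson's rule: (h/3)[f(x₀) + 4f(x₁) + 2f(x₂) + ... + f(xₙ)]

x_0 = 0.0000, f(x_0) = 1.000000, coefficient = 1
x_1 = 1.1250, f(x_1) = 0.470588, coefficient = 4
x_2 = 2.2500, f(x_2) = 0.307692, coefficient = 1

I ≈ (1.125000/3) × 3.190045 = 1.196267
Exact value: 1.178655
Error: 0.017612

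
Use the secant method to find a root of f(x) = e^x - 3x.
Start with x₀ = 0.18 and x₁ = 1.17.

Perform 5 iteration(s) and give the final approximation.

f(x) = e^x - 3x
x₀ = 0.18, x₁ = 1.17

Secant formula: x_{n+1} = x_n - f(x_n)(x_n - x_{n-1})/(f(x_n) - f(x_{n-1}))

Iteration 1:
  f(0.180000) = 0.657217
  f(1.170000) = -0.288007
  x_2 = 1.170000 - (-0.288007)×(1.170000 - 0.180000)/(-0.288007 - 0.657217)
       = 0.868350
Iteration 2:
  f(1.170000) = -0.288007
  f(0.868350) = -0.222074
  x_3 = 0.868350 - (-0.222074)×(0.868350 - 1.170000)/(-0.222074 - (-0.288007))
       = -0.147659
Iteration 3:
  f(0.868350) = -0.222074
  f(-0.147659) = 1.305702
  x_4 = -0.147659 - 1.305702×(-0.147659 - 0.868350)/(1.305702 - (-0.222074))
       = 0.720665
Iteration 4:
  f(-0.147659) = 1.305702
  f(0.720665) = -0.106195
  x_5 = 0.720665 - (-0.106195)×(0.720665 - (-0.147659))/(-0.106195 - 1.305702)
       = 0.655354
Iteration 5:
  f(0.720665) = -0.106195
  f(0.655354) = -0.040238
  x_6 = 0.655354 - (-0.040238)×(0.655354 - 0.720665)/(-0.040238 - (-0.106195))
       = 0.615510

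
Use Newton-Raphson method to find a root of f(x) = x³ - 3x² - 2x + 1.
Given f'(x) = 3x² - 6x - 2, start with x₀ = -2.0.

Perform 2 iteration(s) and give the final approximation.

f(x) = x³ - 3x² - 2x + 1
f'(x) = 3x² - 6x - 2
x₀ = -2.0

Newton-Raphson formula: x_{n+1} = x_n - f(x_n)/f'(x_n)

Iteration 1:
  f(-2.000000) = -15.000000
  f'(-2.000000) = 22.000000
  x_1 = -2.000000 - (-15.000000)/22.000000 = -1.318182
Iteration 2:
  f(-1.318182) = -3.866923
  f'(-1.318182) = 11.121901
  x_2 = -1.318182 - (-3.866923)/11.121901 = -0.970496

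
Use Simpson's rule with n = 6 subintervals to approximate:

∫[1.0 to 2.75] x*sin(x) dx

f(x) = x*sin(x)
a = 1.0, b = 2.75, n = 6
h = (b - a)/n = 0.291667

Simpson's rule: (h/3)[f(x₀) + 4f(x₁) + 2f(x₂) + ... + f(xₙ)]

x_0 = 1.0000, f(x_0) = 0.841471, coefficient = 1
x_1 = 1.2917, f(x_1) = 1.241673, coefficient = 4
x_2 = 1.5833, f(x_2) = 1.583209, coefficient = 2
x_3 = 1.8750, f(x_3) = 1.788911, coefficient = 4
x_4 = 2.1667, f(x_4) = 1.793264, coefficient = 2
x_5 = 2.4583, f(x_5) = 1.552005, coefficient = 4
x_6 = 2.7500, f(x_6) = 1.049568, coefficient = 1

I ≈ (0.291667/3) × 26.974342 = 2.622505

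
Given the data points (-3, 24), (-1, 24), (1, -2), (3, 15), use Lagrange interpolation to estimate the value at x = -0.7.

Lagrange interpolation formula:
P(x) = Σ yᵢ × Lᵢ(x)
where Lᵢ(x) = Π_{j≠i} (x - xⱼ)/(xᵢ - xⱼ)

L_0(-0.7) = (-0.7 - (-1))/(-3 - (-1)) × (-0.7 - 1)/(-3 - 1) × (-0.7 - 3)/(-3 - 3) = -0.039313
L_1(-0.7) = (-0.7 - (-3))/(-1 - (-3)) × (-0.7 - 1)/(-1 - 1) × (-0.7 - 3)/(-1 - 3) = 0.904187
L_2(-0.7) = (-0.7 - (-3))/(1 - (-3)) × (-0.7 - (-1))/(1 - (-1)) × (-0.7 - 3)/(1 - 3) = 0.159563
L_3(-0.7) = (-0.7 - (-3))/(3 - (-3)) × (-0.7 - (-1))/(3 - (-1)) × (-0.7 - 1)/(3 - 1) = -0.024438

P(-0.7) = 24×L_0(-0.7) + 24×L_1(-0.7) + (-2)×L_2(-0.7) + 15×L_3(-0.7)
P(-0.7) = 20.071312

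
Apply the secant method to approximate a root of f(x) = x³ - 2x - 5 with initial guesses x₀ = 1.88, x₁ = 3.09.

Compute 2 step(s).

f(x) = x³ - 2x - 5
x₀ = 1.88, x₁ = 3.09

Secant formula: x_{n+1} = x_n - f(x_n)(x_n - x_{n-1})/(f(x_n) - f(x_{n-1}))

Iteration 1:
  f(1.880000) = -2.115328
  f(3.090000) = 18.323629
  x_2 = 3.090000 - 18.323629×(3.090000 - 1.880000)/(18.323629 - (-2.115328))
       = 2.005229
Iteration 2:
  f(3.090000) = 18.323629
  f(2.005229) = -0.947547
  x_3 = 2.005229 - (-0.947547)×(2.005229 - 3.090000)/(-0.947547 - 18.323629)
       = 2.058566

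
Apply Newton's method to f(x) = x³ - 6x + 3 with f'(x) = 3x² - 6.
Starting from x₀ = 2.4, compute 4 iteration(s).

f(x) = x³ - 6x + 3
f'(x) = 3x² - 6
x₀ = 2.4

Newton-Raphson formula: x_{n+1} = x_n - f(x_n)/f'(x_n)

Iteration 1:
  f(2.400000) = 2.424000
  f'(2.400000) = 11.280000
  x_1 = 2.400000 - 2.424000/11.280000 = 2.185106
Iteration 2:
  f(2.185106) = 0.322567
  f'(2.185106) = 8.324070
  x_2 = 2.185106 - 0.322567/8.324070 = 2.146355
Iteration 3:
  f(2.146355) = 0.009786
  f'(2.146355) = 7.820523
  x_3 = 2.146355 - 0.009786/7.820523 = 2.145104
Iteration 4:
  f(2.145104) = 0.000010
  f'(2.145104) = 7.804413
  x_4 = 2.145104 - 0.000010/7.804413 = 2.145103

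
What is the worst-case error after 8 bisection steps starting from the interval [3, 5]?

Bisection error bound: |error| ≤ (b-a)/2^n
|error| ≤ (5 - 3)/2^8 = 2/2^8
|error| ≤ 0.0078125000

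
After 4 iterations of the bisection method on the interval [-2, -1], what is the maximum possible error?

Bisection error bound: |error| ≤ (b-a)/2^n
|error| ≤ (-1 - (-2))/2^4 = 1/2^4
|error| ≤ 0.0625000000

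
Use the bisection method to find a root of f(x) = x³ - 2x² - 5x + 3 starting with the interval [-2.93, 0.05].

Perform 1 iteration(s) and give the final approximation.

f(x) = x³ - 2x² - 5x + 3
Initial interval: [-2.93, 0.05]

Iteration 1:
  c_1 = (-2.930000 + 0.050000)/2 = -1.440000
  f(c_1) = f(-1.440000) = 3.066816
  f(a) × f(c) < 0, new interval: [-2.930000, -1.440000]

After 1 iteration(s), the approximation is c_1 = -1.440000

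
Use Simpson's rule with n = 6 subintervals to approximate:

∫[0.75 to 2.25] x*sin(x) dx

f(x) = x*sin(x)
a = 0.75, b = 2.25, n = 6
h = (b - a)/n = 0.250000

Simpson's rule: (h/3)[f(x₀) + 4f(x₁) + 2f(x₂) + ... + f(xₙ)]

x_0 = 0.7500, f(x_0) = 0.511229, coefficient = 1
x_1 = 1.0000, f(x_1) = 0.841471, coefficient = 4
x_2 = 1.2500, f(x_2) = 1.186231, coefficient = 2
x_3 = 1.5000, f(x_3) = 1.496242, coefficient = 4
x_4 = 1.7500, f(x_4) = 1.721975, coefficient = 2
x_5 = 2.0000, f(x_5) = 1.818595, coefficient = 4
x_6 = 2.2500, f(x_6) = 1.750665, coefficient = 1

I ≈ (0.250000/3) × 24.703539 = 2.058628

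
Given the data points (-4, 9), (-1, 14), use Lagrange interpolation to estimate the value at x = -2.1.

Lagrange interpolation formula:
P(x) = Σ yᵢ × Lᵢ(x)
where Lᵢ(x) = Π_{j≠i} (x - xⱼ)/(xᵢ - xⱼ)

L_0(-2.1) = (-2.1 - (-1))/(-4 - (-1)) = 0.366667
L_1(-2.1) = (-2.1 - (-4))/(-1 - (-4)) = 0.633333

P(-2.1) = 9×L_0(-2.1) + 14×L_1(-2.1)
P(-2.1) = 12.166667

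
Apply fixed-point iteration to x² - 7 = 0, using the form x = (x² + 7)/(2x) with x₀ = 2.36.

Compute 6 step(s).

Equation: x² - 7 = 0
Fixed-point form: x = (x² + 7)/(2x)
x₀ = 2.36

x_1 = g(2.360000) = 2.663051
x_2 = g(2.663051) = 2.645808
x_3 = g(2.645808) = 2.645751
x_4 = g(2.645751) = 2.645751
x_5 = g(2.645751) = 2.645751
x_6 = g(2.645751) = 2.645751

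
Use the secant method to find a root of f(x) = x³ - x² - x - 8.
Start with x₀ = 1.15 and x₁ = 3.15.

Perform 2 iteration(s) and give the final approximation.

f(x) = x³ - x² - x - 8
x₀ = 1.15, x₁ = 3.15

Secant formula: x_{n+1} = x_n - f(x_n)(x_n - x_{n-1})/(f(x_n) - f(x_{n-1}))

Iteration 1:
  f(1.150000) = -8.951625
  f(3.150000) = 10.183375
  x_2 = 3.150000 - 10.183375×(3.150000 - 1.150000)/(10.183375 - (-8.951625))
       = 2.085628
Iteration 2:
  f(3.150000) = 10.183375
  f(2.085628) = -5.363312
  x_3 = 2.085628 - (-5.363312)×(2.085628 - 3.150000)/(-5.363312 - 10.183375)
       = 2.452816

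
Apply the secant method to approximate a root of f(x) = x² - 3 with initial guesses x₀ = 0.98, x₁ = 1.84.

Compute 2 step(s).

f(x) = x² - 3
x₀ = 0.98, x₁ = 1.84

Secant formula: x_{n+1} = x_n - f(x_n)(x_n - x_{n-1})/(f(x_n) - f(x_{n-1}))

Iteration 1:
  f(0.980000) = -2.039600
  f(1.840000) = 0.385600
  x_2 = 1.840000 - 0.385600×(1.840000 - 0.980000)/(0.385600 - (-2.039600))
       = 1.703262
Iteration 2:
  f(1.840000) = 0.385600
  f(1.703262) = -0.098897
  x_3 = 1.703262 - (-0.098897)×(1.703262 - 1.840000)/(-0.098897 - 0.385600)
       = 1.731174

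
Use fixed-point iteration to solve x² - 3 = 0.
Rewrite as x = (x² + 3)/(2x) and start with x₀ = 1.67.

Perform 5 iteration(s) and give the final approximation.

Equation: x² - 3 = 0
Fixed-point form: x = (x² + 3)/(2x)
x₀ = 1.67

x_1 = g(1.670000) = 1.733204
x_2 = g(1.733204) = 1.732051
x_3 = g(1.732051) = 1.732051
x_4 = g(1.732051) = 1.732051
x_5 = g(1.732051) = 1.732051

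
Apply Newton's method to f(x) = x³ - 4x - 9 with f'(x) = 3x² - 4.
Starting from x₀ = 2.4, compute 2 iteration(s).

f(x) = x³ - 4x - 9
f'(x) = 3x² - 4
x₀ = 2.4

Newton-Raphson formula: x_{n+1} = x_n - f(x_n)/f'(x_n)

Iteration 1:
  f(2.400000) = -4.776000
  f'(2.400000) = 13.280000
  x_1 = 2.400000 - (-4.776000)/13.280000 = 2.759639
Iteration 2:
  f(2.759639) = 0.977763
  f'(2.759639) = 18.846815
  x_2 = 2.759639 - 0.977763/18.846815 = 2.707759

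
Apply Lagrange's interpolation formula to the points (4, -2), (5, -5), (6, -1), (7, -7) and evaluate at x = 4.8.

Lagrange interpolation formula:
P(x) = Σ yᵢ × Lᵢ(x)
where Lᵢ(x) = Π_{j≠i} (x - xⱼ)/(xᵢ - xⱼ)

L_0(4.8) = (4.8 - 5)/(4 - 5) × (4.8 - 6)/(4 - 6) × (4.8 - 7)/(4 - 7) = 0.088000
L_1(4.8) = (4.8 - 4)/(5 - 4) × (4.8 - 6)/(5 - 6) × (4.8 - 7)/(5 - 7) = 1.056000
L_2(4.8) = (4.8 - 4)/(6 - 4) × (4.8 - 5)/(6 - 5) × (4.8 - 7)/(6 - 7) = -0.176000
L_3(4.8) = (4.8 - 4)/(7 - 4) × (4.8 - 5)/(7 - 5) × (4.8 - 6)/(7 - 6) = 0.032000

P(4.8) = (-2)×L_0(4.8) + (-5)×L_1(4.8) + (-1)×L_2(4.8) + (-7)×L_3(4.8)
P(4.8) = -5.504000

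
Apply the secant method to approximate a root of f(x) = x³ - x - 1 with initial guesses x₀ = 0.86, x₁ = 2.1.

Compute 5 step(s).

f(x) = x³ - x - 1
x₀ = 0.86, x₁ = 2.1

Secant formula: x_{n+1} = x_n - f(x_n)(x_n - x_{n-1})/(f(x_n) - f(x_{n-1}))

Iteration 1:
  f(0.860000) = -1.223944
  f(2.100000) = 6.161000
  x_2 = 2.100000 - 6.161000×(2.100000 - 0.860000)/(6.161000 - (-1.223944))
       = 1.065511
Iteration 2:
  f(2.100000) = 6.161000
  f(1.065511) = -0.855821
  x_3 = 1.065511 - (-0.855821)×(1.065511 - 2.100000)/(-0.855821 - 6.161000)
       = 1.191685
Iteration 3:
  f(1.065511) = -0.855821
  f(1.191685) = -0.499358
  x_4 = 1.191685 - (-0.499358)×(1.191685 - 1.065511)/(-0.499358 - (-0.855821))
       = 1.368437
Iteration 4:
  f(1.191685) = -0.499358
  f(1.368437) = 0.194127
  x_5 = 1.368437 - 0.194127×(1.368437 - 1.191685)/(0.194127 - (-0.499358))
       = 1.318959
Iteration 5:
  f(1.368437) = 0.194127
  f(1.318959) = -0.024428
  x_6 = 1.318959 - (-0.024428)×(1.318959 - 1.368437)/(-0.024428 - 0.194127)
       = 1.324489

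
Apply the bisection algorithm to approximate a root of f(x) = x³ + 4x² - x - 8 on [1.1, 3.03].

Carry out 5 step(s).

f(x) = x³ + 4x² - x - 8
Initial interval: [1.1, 3.03]

Iteration 1:
  c_1 = (1.100000 + 3.030000)/2 = 2.065000
  f(c_1) = f(2.065000) = 15.797525
  f(a) × f(c) < 0, new interval: [1.100000, 2.065000]
Iteration 2:
  c_2 = (1.100000 + 2.065000)/2 = 1.582500
  f(c_2) = f(1.582500) = 4.397790
  f(a) × f(c) < 0, new interval: [1.100000, 1.582500]
Iteration 3:
  c_3 = (1.100000 + 1.582500)/2 = 1.341250
  f(c_3) = f(1.341250) = 0.267400
  f(a) × f(c) < 0, new interval: [1.100000, 1.341250]
Iteration 4:
  c_4 = (1.100000 + 1.341250)/2 = 1.220625
  f(c_4) = f(1.220625) = -1.442283
  f(a) × f(c) ≥ 0, new interval: [1.220625, 1.341250]
Iteration 5:
  c_5 = (1.220625 + 1.341250)/2 = 1.280938
  f(c_5) = f(1.280938) = -0.615971
  f(a) × f(c) ≥ 0, new interval: [1.280938, 1.341250]

After 5 iteration(s), the approximation is c_5 = 1.280938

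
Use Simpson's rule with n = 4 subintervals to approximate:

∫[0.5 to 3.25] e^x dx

f(x) = e^x
a = 0.5, b = 3.25, n = 4
h = (b - a)/n = 0.687500

Simpson's rule: (h/3)[f(x₀) + 4f(x₁) + 2f(x₂) + ... + f(xₙ)]

x_0 = 0.5000, f(x_0) = 1.648721, coefficient = 1
x_1 = 1.1875, f(x_1) = 3.278874, coefficient = 4
x_2 = 1.8750, f(x_2) = 6.520819, coefficient = 2
x_3 = 2.5625, f(x_3) = 12.968197, coefficient = 4
x_4 = 3.2500, f(x_4) = 25.790340, coefficient = 1

I ≈ (0.687500/3) × 105.468984 = 24.169975
Exact value: 24.141619
Error: 0.028357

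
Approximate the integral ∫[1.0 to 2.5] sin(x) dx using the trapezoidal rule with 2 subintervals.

f(x) = sin(x)
a = 1.0, b = 2.5, n = 2
h = (b - a)/n = 0.750000

Trapezoidal rule: (h/2)[f(x₀) + 2f(x₁) + 2f(x₂) + ... + f(xₙ)]

x_0 = 1.0000, f(x_0) = 0.841471, coefficient = 1
x_1 = 1.7500, f(x_1) = 0.983986, coefficient = 2
x_2 = 2.5000, f(x_2) = 0.598472, coefficient = 1

I ≈ (0.750000/2) × 3.407915 = 1.277968
Exact value: 1.341446
Error: 0.063478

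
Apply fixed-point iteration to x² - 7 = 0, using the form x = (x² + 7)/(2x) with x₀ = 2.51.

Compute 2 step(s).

Equation: x² - 7 = 0
Fixed-point form: x = (x² + 7)/(2x)
x₀ = 2.51

x_1 = g(2.510000) = 2.649422
x_2 = g(2.649422) = 2.645754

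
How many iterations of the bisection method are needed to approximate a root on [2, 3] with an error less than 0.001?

We need (b-a)/2^n ≤ 0.001
(3 - 2)/2^n ≤ 0.001
1/2^n ≤ 0.001
2^n ≥ 1000
n ≥ log₂(1000) = 9.97
n ≥ 10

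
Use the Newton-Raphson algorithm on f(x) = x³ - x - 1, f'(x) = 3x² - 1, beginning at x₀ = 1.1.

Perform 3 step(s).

f(x) = x³ - x - 1
f'(x) = 3x² - 1
x₀ = 1.1

Newton-Raphson formula: x_{n+1} = x_n - f(x_n)/f'(x_n)

Iteration 1:
  f(1.100000) = -0.769000
  f'(1.100000) = 2.630000
  x_1 = 1.100000 - (-0.769000)/2.630000 = 1.392395
Iteration 2:
  f(1.392395) = 0.307132
  f'(1.392395) = 4.816295
  x_2 = 1.392395 - 0.307132/4.816295 = 1.328626
Iteration 3:
  f(1.328626) = 0.016727
  f'(1.328626) = 4.295742
  x_3 = 1.328626 - 0.016727/4.295742 = 1.324732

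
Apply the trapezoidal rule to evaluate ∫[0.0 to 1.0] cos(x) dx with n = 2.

f(x) = cos(x)
a = 0.0, b = 1.0, n = 2
h = (b - a)/n = 0.500000

Trapezoidal rule: (h/2)[f(x₀) + 2f(x₁) + 2f(x₂) + ... + f(xₙ)]

x_0 = 0.0000, f(x_0) = 1.000000, coefficient = 1
x_1 = 0.5000, f(x_1) = 0.877583, coefficient = 2
x_2 = 1.0000, f(x_2) = 0.540302, coefficient = 1

I ≈ (0.500000/2) × 3.295467 = 0.823867
Exact value: 0.841471
Error: 0.017604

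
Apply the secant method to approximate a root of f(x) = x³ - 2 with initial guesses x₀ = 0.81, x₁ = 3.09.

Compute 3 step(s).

f(x) = x³ - 2
x₀ = 0.81, x₁ = 3.09

Secant formula: x_{n+1} = x_n - f(x_n)(x_n - x_{n-1})/(f(x_n) - f(x_{n-1}))

Iteration 1:
  f(0.810000) = -1.468559
  f(3.090000) = 27.503629
  x_2 = 3.090000 - 27.503629×(3.090000 - 0.810000)/(27.503629 - (-1.468559))
       = 0.925570
Iteration 2:
  f(3.090000) = 27.503629
  f(0.925570) = -1.207083
  x_3 = 0.925570 - (-1.207083)×(0.925570 - 3.090000)/(-1.207083 - 27.503629)
       = 1.016569
Iteration 3:
  f(0.925570) = -1.207083
  f(1.016569) = -0.949465
  x_4 = 1.016569 - (-0.949465)×(1.016569 - 0.925570)/(-0.949465 - (-1.207083))
       = 1.351951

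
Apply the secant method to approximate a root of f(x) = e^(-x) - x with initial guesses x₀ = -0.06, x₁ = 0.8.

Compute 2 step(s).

f(x) = e^(-x) - x
x₀ = -0.06, x₁ = 0.8

Secant formula: x_{n+1} = x_n - f(x_n)(x_n - x_{n-1})/(f(x_n) - f(x_{n-1}))

Iteration 1:
  f(-0.060000) = 1.121837
  f(0.800000) = -0.350671
  x_2 = 0.800000 - (-0.350671)×(0.800000 - (-0.060000))/(-0.350671 - 1.121837)
       = 0.595195
Iteration 2:
  f(0.800000) = -0.350671
  f(0.595195) = -0.043740
  x_3 = 0.595195 - (-0.043740)×(0.595195 - 0.800000)/(-0.043740 - (-0.350671))
       = 0.566009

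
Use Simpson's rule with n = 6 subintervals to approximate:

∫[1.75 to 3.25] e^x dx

f(x) = e^x
a = 1.75, b = 3.25, n = 6
h = (b - a)/n = 0.250000

Simpson's rule: (h/3)[f(x₀) + 4f(x₁) + 2f(x₂) + ... + f(xₙ)]

x_0 = 1.7500, f(x_0) = 5.754603, coefficient = 1
x_1 = 2.0000, f(x_1) = 7.389056, coefficient = 4
x_2 = 2.2500, f(x_2) = 9.487736, coefficient = 2
x_3 = 2.5000, f(x_3) = 12.182494, coefficient = 4
x_4 = 2.7500, f(x_4) = 15.642632, coefficient = 2
x_5 = 3.0000, f(x_5) = 20.085537, coefficient = 4
x_6 = 3.2500, f(x_6) = 25.790340, coefficient = 1

I ≈ (0.250000/3) × 240.434026 = 20.036169
Exact value: 20.035737
Error: 0.000432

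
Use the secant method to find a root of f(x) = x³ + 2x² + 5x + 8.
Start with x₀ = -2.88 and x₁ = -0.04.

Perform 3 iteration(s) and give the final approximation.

f(x) = x³ + 2x² + 5x + 8
x₀ = -2.88, x₁ = -0.04

Secant formula: x_{n+1} = x_n - f(x_n)(x_n - x_{n-1})/(f(x_n) - f(x_{n-1}))

Iteration 1:
  f(-2.880000) = -13.699072
  f(-0.040000) = 7.803136
  x_2 = -0.040000 - 7.803136×(-0.040000 - (-2.880000))/(7.803136 - (-13.699072))
       = -1.070634
Iteration 2:
  f(-0.040000) = 7.803136
  f(-1.070634) = 3.712123
  x_3 = -1.070634 - 3.712123×(-1.070634 - (-0.040000))/(3.712123 - 7.803136)
       = -2.005815
Iteration 3:
  f(-1.070634) = 3.712123
  f(-2.005815) = -2.052474
  x_4 = -2.005815 - (-2.052474)×(-2.005815 - (-1.070634))/(-2.052474 - 3.712123)
       = -1.672846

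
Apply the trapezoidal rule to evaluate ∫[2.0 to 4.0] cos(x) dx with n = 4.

f(x) = cos(x)
a = 2.0, b = 4.0, n = 4
h = (b - a)/n = 0.500000

Trapezoidal rule: (h/2)[f(x₀) + 2f(x₁) + 2f(x₂) + ... + f(xₙ)]

x_0 = 2.0000, f(x_0) = -0.416147, coefficient = 1
x_1 = 2.5000, f(x_1) = -0.801144, coefficient = 2
x_2 = 3.0000, f(x_2) = -0.989992, coefficient = 2
x_3 = 3.5000, f(x_3) = -0.936457, coefficient = 2
x_4 = 4.0000, f(x_4) = -0.653644, coefficient = 1

I ≈ (0.500000/2) × -6.524976 = -1.631244
Exact value: -1.666100
Error: 0.034856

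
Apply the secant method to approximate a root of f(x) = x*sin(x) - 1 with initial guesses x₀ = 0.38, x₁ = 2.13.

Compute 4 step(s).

f(x) = x*sin(x) - 1
x₀ = 0.38, x₁ = 2.13

Secant formula: x_{n+1} = x_n - f(x_n)(x_n - x_{n-1})/(f(x_n) - f(x_{n-1}))

Iteration 1:
  f(0.380000) = -0.859050
  f(2.130000) = 0.805554
  x_2 = 2.130000 - 0.805554×(2.130000 - 0.380000)/(0.805554 - (-0.859050))
       = 1.283120
Iteration 2:
  f(2.130000) = 0.805554
  f(1.283120) = 0.230392
  x_3 = 1.283120 - 0.230392×(1.283120 - 2.130000)/(0.230392 - 0.805554)
       = 0.943887
Iteration 3:
  f(1.283120) = 0.230392
  f(0.943887) = -0.235598
  x_4 = 0.943887 - (-0.235598)×(0.943887 - 1.283120)/(-0.235598 - 0.230392)
       = 1.115399
Iteration 4:
  f(0.943887) = -0.235598
  f(1.115399) = 0.001724
  x_5 = 1.115399 - 0.001724×(1.115399 - 0.943887)/(0.001724 - (-0.235598))
       = 1.114153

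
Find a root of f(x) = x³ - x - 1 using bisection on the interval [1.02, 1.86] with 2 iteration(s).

f(x) = x³ - x - 1
Initial interval: [1.02, 1.86]

Iteration 1:
  c_1 = (1.020000 + 1.860000)/2 = 1.440000
  f(c_1) = f(1.440000) = 0.545984
  f(a) × f(c) < 0, new interval: [1.020000, 1.440000]
Iteration 2:
  c_2 = (1.020000 + 1.440000)/2 = 1.230000
  f(c_2) = f(1.230000) = -0.369133
  f(a) × f(c) ≥ 0, new interval: [1.230000, 1.440000]

After 2 iteration(s), the approximation is c_2 = 1.230000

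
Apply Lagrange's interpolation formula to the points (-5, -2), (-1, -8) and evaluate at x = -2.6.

Lagrange interpolation formula:
P(x) = Σ yᵢ × Lᵢ(x)
where Lᵢ(x) = Π_{j≠i} (x - xⱼ)/(xᵢ - xⱼ)

L_0(-2.6) = (-2.6 - (-1))/(-5 - (-1)) = 0.400000
L_1(-2.6) = (-2.6 - (-5))/(-1 - (-5)) = 0.600000

P(-2.6) = (-2)×L_0(-2.6) + (-8)×L_1(-2.6)
P(-2.6) = -5.600000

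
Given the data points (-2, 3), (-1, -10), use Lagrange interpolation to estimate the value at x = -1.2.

Lagrange interpolation formula:
P(x) = Σ yᵢ × Lᵢ(x)
where Lᵢ(x) = Π_{j≠i} (x - xⱼ)/(xᵢ - xⱼ)

L_0(-1.2) = (-1.2 - (-1))/(-2 - (-1)) = 0.200000
L_1(-1.2) = (-1.2 - (-2))/(-1 - (-2)) = 0.800000

P(-1.2) = 3×L_0(-1.2) + (-10)×L_1(-1.2)
P(-1.2) = -7.400000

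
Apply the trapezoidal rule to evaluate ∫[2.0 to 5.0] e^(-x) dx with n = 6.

f(x) = e^(-x)
a = 2.0, b = 5.0, n = 6
h = (b - a)/n = 0.500000

Trapezoidal rule: (h/2)[f(x₀) + 2f(x₁) + 2f(x₂) + ... + f(xₙ)]

x_0 = 2.0000, f(x_0) = 0.135335, coefficient = 1
x_1 = 2.5000, f(x_1) = 0.082085, coefficient = 2
x_2 = 3.0000, f(x_2) = 0.049787, coefficient = 2
x_3 = 3.5000, f(x_3) = 0.030197, coefficient = 2
x_4 = 4.0000, f(x_4) = 0.018316, coefficient = 2
x_5 = 4.5000, f(x_5) = 0.011109, coefficient = 2
x_6 = 5.0000, f(x_6) = 0.006738, coefficient = 1

I ≈ (0.500000/2) × 0.525061 = 0.131265
Exact value: 0.128597
Error: 0.002668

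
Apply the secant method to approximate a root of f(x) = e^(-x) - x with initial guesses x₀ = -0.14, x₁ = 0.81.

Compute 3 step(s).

f(x) = e^(-x) - x
x₀ = -0.14, x₁ = 0.81

Secant formula: x_{n+1} = x_n - f(x_n)(x_n - x_{n-1})/(f(x_n) - f(x_{n-1}))

Iteration 1:
  f(-0.140000) = 1.290274
  f(0.810000) = -0.365142
  x_2 = 0.810000 - (-0.365142)×(0.810000 - (-0.140000))/(-0.365142 - 1.290274)
       = 0.600455
Iteration 2:
  f(0.810000) = -0.365142
  f(0.600455) = -0.051892
  x_3 = 0.600455 - (-0.051892)×(0.600455 - 0.810000)/(-0.051892 - (-0.365142))
       = 0.565742
Iteration 3:
  f(0.600455) = -0.051892
  f(0.565742) = 0.002197
  x_4 = 0.565742 - 0.002197×(0.565742 - 0.600455)/(0.002197 - (-0.051892))
       = 0.567152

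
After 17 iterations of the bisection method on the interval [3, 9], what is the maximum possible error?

Bisection error bound: |error| ≤ (b-a)/2^n
|error| ≤ (9 - 3)/2^17 = 6/2^17
|error| ≤ 0.0000457764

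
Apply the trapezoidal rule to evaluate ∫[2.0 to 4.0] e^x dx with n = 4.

f(x) = e^x
a = 2.0, b = 4.0, n = 4
h = (b - a)/n = 0.500000

Trapezoidal rule: (h/2)[f(x₀) + 2f(x₁) + 2f(x₂) + ... + f(xₙ)]

x_0 = 2.0000, f(x_0) = 7.389056, coefficient = 1
x_1 = 2.5000, f(x_1) = 12.182494, coefficient = 2
x_2 = 3.0000, f(x_2) = 20.085537, coefficient = 2
x_3 = 3.5000, f(x_3) = 33.115452, coefficient = 2
x_4 = 4.0000, f(x_4) = 54.598150, coefficient = 1

I ≈ (0.500000/2) × 192.754172 = 48.188543
Exact value: 47.209094
Error: 0.979449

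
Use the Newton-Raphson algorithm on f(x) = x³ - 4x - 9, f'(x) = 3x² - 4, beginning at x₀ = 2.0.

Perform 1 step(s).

f(x) = x³ - 4x - 9
f'(x) = 3x² - 4
x₀ = 2.0

Newton-Raphson formula: x_{n+1} = x_n - f(x_n)/f'(x_n)

Iteration 1:
  f(2.000000) = -9.000000
  f'(2.000000) = 8.000000
  x_1 = 2.000000 - (-9.000000)/8.000000 = 3.125000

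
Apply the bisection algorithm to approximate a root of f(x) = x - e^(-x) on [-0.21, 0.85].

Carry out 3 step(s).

f(x) = x - e^(-x)
Initial interval: [-0.21, 0.85]

Iteration 1:
  c_1 = (-0.210000 + 0.850000)/2 = 0.320000
  f(c_1) = f(0.320000) = -0.406149
  f(a) × f(c) ≥ 0, new interval: [0.320000, 0.850000]
Iteration 2:
  c_2 = (0.320000 + 0.850000)/2 = 0.585000
  f(c_2) = f(0.585000) = 0.027894
  f(a) × f(c) < 0, new interval: [0.320000, 0.585000]
Iteration 3:
  c_3 = (0.320000 + 0.585000)/2 = 0.452500
  f(c_3) = f(0.452500) = -0.183536
  f(a) × f(c) ≥ 0, new interval: [0.452500, 0.585000]

After 3 iteration(s), the approximation is c_3 = 0.452500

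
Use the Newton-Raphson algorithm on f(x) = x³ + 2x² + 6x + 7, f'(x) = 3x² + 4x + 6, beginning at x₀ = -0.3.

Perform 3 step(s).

f(x) = x³ + 2x² + 6x + 7
f'(x) = 3x² + 4x + 6
x₀ = -0.3

Newton-Raphson formula: x_{n+1} = x_n - f(x_n)/f'(x_n)

Iteration 1:
  f(-0.300000) = 5.353000
  f'(-0.300000) = 5.070000
  x_1 = -0.300000 - 5.353000/5.070000 = -1.355819
Iteration 2:
  f(-1.355819) = 0.049251
  f'(-1.355819) = 6.091458
  x_2 = -1.355819 - 0.049251/6.091458 = -1.363904
Iteration 3:
  f(-1.363904) = -0.000136
  f'(-1.363904) = 6.125086
  x_3 = -1.363904 - (-0.000136)/6.125086 = -1.363882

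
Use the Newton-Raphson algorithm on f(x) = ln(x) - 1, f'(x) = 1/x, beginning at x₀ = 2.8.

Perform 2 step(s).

f(x) = ln(x) - 1
f'(x) = 1/x
x₀ = 2.8

Newton-Raphson formula: x_{n+1} = x_n - f(x_n)/f'(x_n)

Iteration 1:
  f(2.800000) = 0.029619
  f'(2.800000) = 0.357143
  x_1 = 2.800000 - 0.029619/0.357143 = 2.717066
Iteration 2:
  f(2.717066) = -0.000448
  f'(2.717066) = 0.368044
  x_2 = 2.717066 - (-0.000448)/0.368044 = 2.718282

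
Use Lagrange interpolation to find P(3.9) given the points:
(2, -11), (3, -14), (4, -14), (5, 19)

Lagrange interpolation formula:
P(x) = Σ yᵢ × Lᵢ(x)
where Lᵢ(x) = Π_{j≠i} (x - xⱼ)/(xᵢ - xⱼ)

L_0(3.9) = (3.9 - 3)/(2 - 3) × (3.9 - 4)/(2 - 4) × (3.9 - 5)/(2 - 5) = -0.016500
L_1(3.9) = (3.9 - 2)/(3 - 2) × (3.9 - 4)/(3 - 4) × (3.9 - 5)/(3 - 5) = 0.104500
L_2(3.9) = (3.9 - 2)/(4 - 2) × (3.9 - 3)/(4 - 3) × (3.9 - 5)/(4 - 5) = 0.940500
L_3(3.9) = (3.9 - 2)/(5 - 2) × (3.9 - 3)/(5 - 3) × (3.9 - 4)/(5 - 4) = -0.028500

P(3.9) = (-11)×L_0(3.9) + (-14)×L_1(3.9) + (-14)×L_2(3.9) + 19×L_3(3.9)
P(3.9) = -14.990000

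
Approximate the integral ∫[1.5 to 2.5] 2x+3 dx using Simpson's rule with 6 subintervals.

f(x) = 2x+3
a = 1.5, b = 2.5, n = 6
h = (b - a)/n = 0.166667

Simpson's rule: (h/3)[f(x₀) + 4f(x₁) + 2f(x₂) + ... + f(xₙ)]

x_0 = 1.5000, f(x_0) = 6.000000, coefficient = 1
x_1 = 1.6667, f(x_1) = 6.333333, coefficient = 4
x_2 = 1.8333, f(x_2) = 6.666667, coefficient = 2
x_3 = 2.0000, f(x_3) = 7.000000, coefficient = 4
x_4 = 2.1667, f(x_4) = 7.333333, coefficient = 2
x_5 = 2.3333, f(x_5) = 7.666667, coefficient = 4
x_6 = 2.5000, f(x_6) = 8.000000, coefficient = 1

I ≈ (0.166667/3) × 126.000000 = 7.000000
Exact value: 7.000000
Error: 0.000000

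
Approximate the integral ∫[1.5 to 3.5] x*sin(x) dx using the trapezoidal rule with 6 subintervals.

f(x) = x*sin(x)
a = 1.5, b = 3.5, n = 6
h = (b - a)/n = 0.333333

Trapezoidal rule: (h/2)[f(x₀) + 2f(x₁) + 2f(x₂) + ... + f(xₙ)]

x_0 = 1.5000, f(x_0) = 1.496242, coefficient = 1
x_1 = 1.8333, f(x_1) = 1.770514, coefficient = 2
x_2 = 2.1667, f(x_2) = 1.793264, coefficient = 2
x_3 = 2.5000, f(x_3) = 1.496180, coefficient = 2
x_4 = 2.8333, f(x_4) = 0.859635, coefficient = 2
x_5 = 3.1667, f(x_5) = -0.079393, coefficient = 2
x_6 = 3.5000, f(x_6) = -1.227741, coefficient = 1

I ≈ (0.333333/2) × 11.948901 = 1.991484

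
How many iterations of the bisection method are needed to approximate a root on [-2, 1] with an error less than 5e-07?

We need (b-a)/2^n ≤ 5e-07
(1 - (-2))/2^n ≤ 5e-07
3/2^n ≤ 5e-07
2^n ≥ 6000000
n ≥ log₂(6000000) = 22.52
n ≥ 23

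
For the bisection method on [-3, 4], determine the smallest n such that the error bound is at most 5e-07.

We need (b-a)/2^n ≤ 5e-07
(4 - (-3))/2^n ≤ 5e-07
7/2^n ≤ 5e-07
2^n ≥ 14000000
n ≥ log₂(14000000) = 23.74
n ≥ 24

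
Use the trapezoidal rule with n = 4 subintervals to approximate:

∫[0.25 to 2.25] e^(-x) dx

f(x) = e^(-x)
a = 0.25, b = 2.25, n = 4
h = (b - a)/n = 0.500000

Trapezoidal rule: (h/2)[f(x₀) + 2f(x₁) + 2f(x₂) + ... + f(xₙ)]

x_0 = 0.2500, f(x_0) = 0.778801, coefficient = 1
x_1 = 0.7500, f(x_1) = 0.472367, coefficient = 2
x_2 = 1.2500, f(x_2) = 0.286505, coefficient = 2
x_3 = 1.7500, f(x_3) = 0.173774, coefficient = 2
x_4 = 2.2500, f(x_4) = 0.105399, coefficient = 1

I ≈ (0.500000/2) × 2.749491 = 0.687373
Exact value: 0.673402
Error: 0.013971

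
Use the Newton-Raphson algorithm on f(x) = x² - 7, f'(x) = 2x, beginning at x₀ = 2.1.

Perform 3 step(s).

f(x) = x² - 7
f'(x) = 2x
x₀ = 2.1

Newton-Raphson formula: x_{n+1} = x_n - f(x_n)/f'(x_n)

Iteration 1:
  f(2.100000) = -2.590000
  f'(2.100000) = 4.200000
  x_1 = 2.100000 - (-2.590000)/4.200000 = 2.716667
Iteration 2:
  f(2.716667) = 0.380278
  f'(2.716667) = 5.433333
  x_2 = 2.716667 - 0.380278/5.433333 = 2.646677
Iteration 3:
  f(2.646677) = 0.004899
  f'(2.646677) = 5.293354
  x_3 = 2.646677 - 0.004899/5.293354 = 2.645751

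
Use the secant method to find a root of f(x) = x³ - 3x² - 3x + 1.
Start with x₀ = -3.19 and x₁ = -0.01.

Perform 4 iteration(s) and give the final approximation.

f(x) = x³ - 3x² - 3x + 1
x₀ = -3.19, x₁ = -0.01

Secant formula: x_{n+1} = x_n - f(x_n)(x_n - x_{n-1})/(f(x_n) - f(x_{n-1}))

Iteration 1:
  f(-3.190000) = -52.420059
  f(-0.010000) = 1.029699
  x_2 = -0.010000 - 1.029699×(-0.010000 - (-3.190000))/(1.029699 - (-52.420059))
       = -0.071262
Iteration 2:
  f(-0.010000) = 1.029699
  f(-0.071262) = 1.198189
  x_3 = -0.071262 - 1.198189×(-0.071262 - (-0.010000))/(1.198189 - 1.029699)
       = 0.364392
Iteration 3:
  f(-0.071262) = 1.198189
  f(0.364392) = -0.443136
  x_4 = 0.364392 - (-0.443136)×(0.364392 - (-0.071262))/(-0.443136 - 1.198189)
       = 0.246771
Iteration 4:
  f(0.364392) = -0.443136
  f(0.246771) = 0.092026
  x_5 = 0.246771 - 0.092026×(0.246771 - 0.364392)/(0.092026 - (-0.443136))
       = 0.266997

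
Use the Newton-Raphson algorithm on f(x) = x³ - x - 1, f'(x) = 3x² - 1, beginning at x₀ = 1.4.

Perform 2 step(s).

f(x) = x³ - x - 1
f'(x) = 3x² - 1
x₀ = 1.4

Newton-Raphson formula: x_{n+1} = x_n - f(x_n)/f'(x_n)

Iteration 1:
  f(1.400000) = 0.344000
  f'(1.400000) = 4.880000
  x_1 = 1.400000 - 0.344000/4.880000 = 1.329508
Iteration 2:
  f(1.329508) = 0.020520
  f'(1.329508) = 4.302776
  x_2 = 1.329508 - 0.020520/4.302776 = 1.324739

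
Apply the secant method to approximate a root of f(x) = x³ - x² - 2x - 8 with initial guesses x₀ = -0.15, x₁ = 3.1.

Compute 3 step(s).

f(x) = x³ - x² - 2x - 8
x₀ = -0.15, x₁ = 3.1

Secant formula: x_{n+1} = x_n - f(x_n)(x_n - x_{n-1})/(f(x_n) - f(x_{n-1}))

Iteration 1:
  f(-0.150000) = -7.725875
  f(3.100000) = 5.981000
  x_2 = 3.100000 - 5.981000×(3.100000 - (-0.150000))/(5.981000 - (-7.725875))
       = 1.681861
Iteration 2:
  f(3.100000) = 5.981000
  f(1.681861) = -9.434971
  x_3 = 1.681861 - (-9.434971)×(1.681861 - 3.100000)/(-9.434971 - 5.981000)
       = 2.549799
Iteration 3:
  f(1.681861) = -9.434971
  f(2.549799) = -3.023623
  x_4 = 2.549799 - (-3.023623)×(2.549799 - 1.681861)/(-3.023623 - (-9.434971))
       = 2.959122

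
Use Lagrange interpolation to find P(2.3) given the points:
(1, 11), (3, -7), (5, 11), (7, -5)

Lagrange interpolation formula:
P(x) = Σ yᵢ × Lᵢ(x)
where Lᵢ(x) = Π_{j≠i} (x - xⱼ)/(xᵢ - xⱼ)

L_0(2.3) = (2.3 - 3)/(1 - 3) × (2.3 - 5)/(1 - 5) × (2.3 - 7)/(1 - 7) = 0.185063
L_1(2.3) = (2.3 - 1)/(3 - 1) × (2.3 - 5)/(3 - 5) × (2.3 - 7)/(3 - 7) = 1.031062
L_2(2.3) = (2.3 - 1)/(5 - 1) × (2.3 - 3)/(5 - 3) × (2.3 - 7)/(5 - 7) = -0.267313
L_3(2.3) = (2.3 - 1)/(7 - 1) × (2.3 - 3)/(7 - 3) × (2.3 - 5)/(7 - 5) = 0.051188

P(2.3) = 11×L_0(2.3) + (-7)×L_1(2.3) + 11×L_2(2.3) + (-5)×L_3(2.3)
P(2.3) = -8.378125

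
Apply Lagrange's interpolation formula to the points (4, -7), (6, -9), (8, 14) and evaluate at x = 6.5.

Lagrange interpolation formula:
P(x) = Σ yᵢ × Lᵢ(x)
where Lᵢ(x) = Π_{j≠i} (x - xⱼ)/(xᵢ - xⱼ)

L_0(6.5) = (6.5 - 6)/(4 - 6) × (6.5 - 8)/(4 - 8) = -0.093750
L_1(6.5) = (6.5 - 4)/(6 - 4) × (6.5 - 8)/(6 - 8) = 0.937500
L_2(6.5) = (6.5 - 4)/(8 - 4) × (6.5 - 6)/(8 - 6) = 0.156250

P(6.5) = (-7)×L_0(6.5) + (-9)×L_1(6.5) + 14×L_2(6.5)
P(6.5) = -5.593750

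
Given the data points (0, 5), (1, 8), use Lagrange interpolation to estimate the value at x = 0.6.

Lagrange interpolation formula:
P(x) = Σ yᵢ × Lᵢ(x)
where Lᵢ(x) = Π_{j≠i} (x - xⱼ)/(xᵢ - xⱼ)

L_0(0.6) = (0.6 - 1)/(0 - 1) = 0.400000
L_1(0.6) = (0.6 - 0)/(1 - 0) = 0.600000

P(0.6) = 5×L_0(0.6) + 8×L_1(0.6)
P(0.6) = 6.800000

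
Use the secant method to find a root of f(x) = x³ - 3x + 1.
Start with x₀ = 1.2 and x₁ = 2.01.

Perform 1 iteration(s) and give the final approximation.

f(x) = x³ - 3x + 1
x₀ = 1.2, x₁ = 2.01

Secant formula: x_{n+1} = x_n - f(x_n)(x_n - x_{n-1})/(f(x_n) - f(x_{n-1}))

Iteration 1:
  f(1.200000) = -0.872000
  f(2.010000) = 3.090601
  x_2 = 2.010000 - 3.090601×(2.010000 - 1.200000)/(3.090601 - (-0.872000))
       = 1.378247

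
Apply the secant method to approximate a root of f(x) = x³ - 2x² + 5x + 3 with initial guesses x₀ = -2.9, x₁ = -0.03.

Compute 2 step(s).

f(x) = x³ - 2x² + 5x + 3
x₀ = -2.9, x₁ = -0.03

Secant formula: x_{n+1} = x_n - f(x_n)(x_n - x_{n-1})/(f(x_n) - f(x_{n-1}))

Iteration 1:
  f(-2.900000) = -52.709000
  f(-0.030000) = 2.848173
  x_2 = -0.030000 - 2.848173×(-0.030000 - (-2.900000))/(2.848173 - (-52.709000))
       = -0.177132
Iteration 2:
  f(-0.030000) = 2.848173
  f(-0.177132) = 2.046029
  x_3 = -0.177132 - 2.046029×(-0.177132 - (-0.030000))/(2.046029 - 2.848173)
       = -0.552423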